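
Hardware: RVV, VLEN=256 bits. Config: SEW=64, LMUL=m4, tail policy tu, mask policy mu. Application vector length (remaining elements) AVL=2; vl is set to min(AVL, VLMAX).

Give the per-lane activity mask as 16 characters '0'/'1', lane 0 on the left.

lanes per group: 256·4/64 = 16
AVL=2 ≤ VLMAX=16, so vl = 2
bits (lane 0 leftmost): 1100000000000000

predicate = 1100000000000000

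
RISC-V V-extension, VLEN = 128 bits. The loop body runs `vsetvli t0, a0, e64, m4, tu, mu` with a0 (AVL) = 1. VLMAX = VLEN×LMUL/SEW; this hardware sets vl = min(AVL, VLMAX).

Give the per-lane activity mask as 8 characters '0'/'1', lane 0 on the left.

predicate = 10000000

VLMAX = VLEN×LMUL/SEW = 128×4/64 = 8
vl ← min(1, 8) = 1
bits (lane 0 leftmost): 10000000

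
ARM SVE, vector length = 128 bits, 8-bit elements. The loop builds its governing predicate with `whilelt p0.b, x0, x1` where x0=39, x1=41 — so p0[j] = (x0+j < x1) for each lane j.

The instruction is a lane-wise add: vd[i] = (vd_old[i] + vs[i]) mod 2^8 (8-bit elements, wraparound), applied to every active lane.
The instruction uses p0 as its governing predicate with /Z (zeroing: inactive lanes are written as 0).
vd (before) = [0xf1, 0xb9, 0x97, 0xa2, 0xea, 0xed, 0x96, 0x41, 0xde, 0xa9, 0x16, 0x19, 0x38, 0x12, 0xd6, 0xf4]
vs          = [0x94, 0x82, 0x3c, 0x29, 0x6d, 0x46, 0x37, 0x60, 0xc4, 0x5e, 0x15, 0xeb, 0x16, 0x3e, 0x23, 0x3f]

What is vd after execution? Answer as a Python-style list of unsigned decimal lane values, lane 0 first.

vd = [133, 59, 0, 0, 0, 0, 0, 0, 0, 0, 0, 0, 0, 0, 0, 0]

lane count: 128 div 8 = 16
active while 39+j < 41, i.e. j ∈ [0,2) capped at 16 ⇒ 2
  i=0: add(0xf1,0x94) → 133
  i=1: add(0xb9,0x82) → 59
  i=2: tail/zero → 0
  i=3: tail/zero → 0
  i=4: tail/zero → 0
  i=5: tail/zero → 0
  i=6: tail/zero → 0
  i=7: tail/zero → 0
  i=8: tail/zero → 0
  i=9: tail/zero → 0
  i=10: tail/zero → 0
  i=11: tail/zero → 0
  i=12: tail/zero → 0
  i=13: tail/zero → 0
  i=14: tail/zero → 0
  i=15: tail/zero → 0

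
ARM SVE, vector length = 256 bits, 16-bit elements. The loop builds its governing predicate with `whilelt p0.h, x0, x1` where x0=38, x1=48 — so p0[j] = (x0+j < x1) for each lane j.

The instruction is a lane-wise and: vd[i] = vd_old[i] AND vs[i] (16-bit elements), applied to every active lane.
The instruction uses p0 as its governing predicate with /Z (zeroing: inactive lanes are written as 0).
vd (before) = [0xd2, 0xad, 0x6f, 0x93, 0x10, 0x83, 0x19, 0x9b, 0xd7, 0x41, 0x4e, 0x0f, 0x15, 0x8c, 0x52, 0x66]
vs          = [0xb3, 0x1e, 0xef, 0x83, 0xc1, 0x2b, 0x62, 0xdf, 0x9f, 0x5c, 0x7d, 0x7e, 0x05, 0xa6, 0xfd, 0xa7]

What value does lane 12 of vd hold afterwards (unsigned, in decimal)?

register lanes = 256/16 = 16
p0[j] = (38+j < 48); true for j=0..9 → 10 lanes set
  i=0: and(0xd2,0xb3) → 146
  i=1: and(0xad,0x1e) → 12
  i=2: and(0x6f,0xef) → 111
  i=3: and(0x93,0x83) → 131
  i=4: and(0x10,0xc1) → 0
  i=5: and(0x83,0x2b) → 3
  i=6: and(0x19,0x62) → 0
  i=7: and(0x9b,0xdf) → 155
  i=8: and(0xd7,0x9f) → 151
  i=9: and(0x41,0x5c) → 64
  i=10: tail/zero → 0
  i=11: tail/zero → 0
  i=12: tail/zero → 0
  i=13: tail/zero → 0
  i=14: tail/zero → 0
  i=15: tail/zero → 0

vd[12] = 0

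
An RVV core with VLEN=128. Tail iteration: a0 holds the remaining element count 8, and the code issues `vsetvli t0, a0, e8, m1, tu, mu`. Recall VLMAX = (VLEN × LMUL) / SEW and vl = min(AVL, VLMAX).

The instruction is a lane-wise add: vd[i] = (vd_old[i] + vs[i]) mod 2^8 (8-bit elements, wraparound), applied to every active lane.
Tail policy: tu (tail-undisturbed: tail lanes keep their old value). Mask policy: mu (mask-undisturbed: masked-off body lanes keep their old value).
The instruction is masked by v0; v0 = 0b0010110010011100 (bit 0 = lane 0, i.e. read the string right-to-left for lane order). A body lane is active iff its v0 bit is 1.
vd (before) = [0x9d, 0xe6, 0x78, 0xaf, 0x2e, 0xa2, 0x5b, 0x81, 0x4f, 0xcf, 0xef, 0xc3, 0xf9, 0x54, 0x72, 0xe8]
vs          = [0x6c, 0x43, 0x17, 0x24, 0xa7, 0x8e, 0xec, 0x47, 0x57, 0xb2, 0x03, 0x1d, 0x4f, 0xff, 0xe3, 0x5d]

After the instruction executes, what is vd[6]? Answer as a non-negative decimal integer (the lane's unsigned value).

VLMAX = (128 × 1) / 8 = 16 lanes
AVL=8 ≤ VLMAX=16, so vl = 8
lane  0: mask-off/keep ⇒ 0x9d
lane  1: mask-off/keep ⇒ 0xe6
lane  2: add(0x78,0x17) ⇒ 0x8f
lane  3: add(0xaf,0x24) ⇒ 0xd3
lane  4: add(0x2e,0xa7) ⇒ 0xd5
lane  5: mask-off/keep ⇒ 0xa2
lane  6: mask-off/keep ⇒ 0x5b
lane  7: add(0x81,0x47) ⇒ 0xc8
lane  8: tail/keep ⇒ 0x4f
lane  9: tail/keep ⇒ 0xcf
lane 10: tail/keep ⇒ 0xef
lane 11: tail/keep ⇒ 0xc3
lane 12: tail/keep ⇒ 0xf9
lane 13: tail/keep ⇒ 0x54
lane 14: tail/keep ⇒ 0x72
lane 15: tail/keep ⇒ 0xe8

vd[6] = 91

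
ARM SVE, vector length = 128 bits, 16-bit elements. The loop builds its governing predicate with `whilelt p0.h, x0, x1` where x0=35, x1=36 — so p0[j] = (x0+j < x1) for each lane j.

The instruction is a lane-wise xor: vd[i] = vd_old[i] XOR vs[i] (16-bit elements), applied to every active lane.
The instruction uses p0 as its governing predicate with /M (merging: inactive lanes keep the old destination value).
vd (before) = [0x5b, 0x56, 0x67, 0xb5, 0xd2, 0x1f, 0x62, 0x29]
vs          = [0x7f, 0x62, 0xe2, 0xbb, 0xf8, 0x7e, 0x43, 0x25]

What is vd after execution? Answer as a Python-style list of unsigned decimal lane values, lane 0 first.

vd = [36, 86, 103, 181, 210, 31, 98, 41]

register lanes = 128/16 = 8
active while 35+j < 36, i.e. j ∈ [0,1) capped at 8 ⇒ 1
[0] xor(0x5b,0x7f) = 0x24
[1] tail/keep = 0x56
[2] tail/keep = 0x67
[3] tail/keep = 0xb5
[4] tail/keep = 0xd2
[5] tail/keep = 0x1f
[6] tail/keep = 0x62
[7] tail/keep = 0x29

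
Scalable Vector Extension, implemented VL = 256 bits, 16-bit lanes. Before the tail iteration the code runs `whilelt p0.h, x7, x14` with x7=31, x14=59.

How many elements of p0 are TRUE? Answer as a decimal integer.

256-bit reg / 16-bit elem → 16 lanes
whilelt: lane j active iff 31+j < 59 → j < 28 → 16 active

vl = 16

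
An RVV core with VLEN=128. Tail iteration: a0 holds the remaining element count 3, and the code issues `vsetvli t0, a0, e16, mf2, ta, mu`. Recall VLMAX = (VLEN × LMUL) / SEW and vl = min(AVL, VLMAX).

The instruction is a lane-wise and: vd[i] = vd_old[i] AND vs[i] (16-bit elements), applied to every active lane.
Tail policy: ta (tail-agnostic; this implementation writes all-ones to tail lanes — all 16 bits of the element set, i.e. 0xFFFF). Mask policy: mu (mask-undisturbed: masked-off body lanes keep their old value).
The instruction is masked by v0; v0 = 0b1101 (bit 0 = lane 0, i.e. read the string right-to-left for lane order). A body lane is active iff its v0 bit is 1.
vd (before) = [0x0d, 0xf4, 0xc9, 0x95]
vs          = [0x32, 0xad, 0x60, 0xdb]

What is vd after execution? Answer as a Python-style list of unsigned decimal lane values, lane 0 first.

vd = [0, 244, 64, 65535]

VLMAX = VLEN×LMUL/SEW = 128×1/2/16 = 4
vl = min(AVL, VLMAX) = min(3, 4) = 3
  i=0: and(0x0d,0x32) → 0
  i=1: mask-off/keep → 244
  i=2: and(0xc9,0x60) → 64
  i=3: tail/ones → 65535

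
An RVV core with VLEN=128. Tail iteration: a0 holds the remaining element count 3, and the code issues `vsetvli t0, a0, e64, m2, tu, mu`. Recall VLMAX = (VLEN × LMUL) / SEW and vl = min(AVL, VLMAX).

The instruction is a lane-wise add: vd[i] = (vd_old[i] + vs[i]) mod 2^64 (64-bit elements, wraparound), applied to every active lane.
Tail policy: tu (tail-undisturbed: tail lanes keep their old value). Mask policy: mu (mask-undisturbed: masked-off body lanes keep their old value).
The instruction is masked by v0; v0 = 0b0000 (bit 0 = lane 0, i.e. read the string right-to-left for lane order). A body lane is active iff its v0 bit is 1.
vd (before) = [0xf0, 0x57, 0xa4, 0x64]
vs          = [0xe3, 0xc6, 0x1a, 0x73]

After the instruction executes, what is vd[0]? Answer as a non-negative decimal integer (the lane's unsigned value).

vd[0] = 240

lanes per group: 128·2/64 = 4
vl ← min(3, 4) = 3
vd[0] mask-off/keep -> 0xf0
vd[1] mask-off/keep -> 0x57
vd[2] mask-off/keep -> 0xa4
vd[3] tail/keep -> 0x64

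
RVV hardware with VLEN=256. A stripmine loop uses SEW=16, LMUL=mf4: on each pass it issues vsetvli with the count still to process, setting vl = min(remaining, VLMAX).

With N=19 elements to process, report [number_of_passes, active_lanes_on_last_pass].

VLMAX = (256 × 1/4) / 16 = 4 lanes
iterations = ceil(19/4) = 5; final-pass vl = 3

[iterations, last_vl] = [5, 3]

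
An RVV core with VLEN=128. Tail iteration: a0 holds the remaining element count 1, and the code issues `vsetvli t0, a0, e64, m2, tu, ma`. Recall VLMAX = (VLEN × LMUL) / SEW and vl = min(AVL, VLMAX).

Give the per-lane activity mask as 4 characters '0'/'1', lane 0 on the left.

lanes per group: 128·2/64 = 4
vl = min(AVL, VLMAX) = min(1, 4) = 1
bits (lane 0 leftmost): 1000

predicate = 1000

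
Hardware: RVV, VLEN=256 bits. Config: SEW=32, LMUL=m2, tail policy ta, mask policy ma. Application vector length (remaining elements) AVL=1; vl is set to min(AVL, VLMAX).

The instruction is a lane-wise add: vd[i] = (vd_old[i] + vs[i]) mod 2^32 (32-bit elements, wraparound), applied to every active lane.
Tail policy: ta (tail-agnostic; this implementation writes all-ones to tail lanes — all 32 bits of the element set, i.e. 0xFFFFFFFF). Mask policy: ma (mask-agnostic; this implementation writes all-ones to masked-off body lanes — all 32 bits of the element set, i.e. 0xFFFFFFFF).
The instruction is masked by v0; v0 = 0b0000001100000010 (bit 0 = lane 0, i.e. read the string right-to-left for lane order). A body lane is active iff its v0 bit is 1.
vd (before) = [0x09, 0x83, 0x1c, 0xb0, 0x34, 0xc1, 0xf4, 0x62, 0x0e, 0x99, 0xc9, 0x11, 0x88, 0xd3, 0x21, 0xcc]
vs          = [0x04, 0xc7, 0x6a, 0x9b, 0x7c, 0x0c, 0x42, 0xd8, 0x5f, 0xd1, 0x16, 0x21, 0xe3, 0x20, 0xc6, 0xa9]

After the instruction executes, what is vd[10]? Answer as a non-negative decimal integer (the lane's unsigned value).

lanes per group: 256·2/32 = 16
vl ← min(1, 16) = 1
lane  0: mask-off/ones ⇒ 0xffffffff
lane  1: tail/ones ⇒ 0xffffffff
lane  2: tail/ones ⇒ 0xffffffff
lane  3: tail/ones ⇒ 0xffffffff
lane  4: tail/ones ⇒ 0xffffffff
lane  5: tail/ones ⇒ 0xffffffff
lane  6: tail/ones ⇒ 0xffffffff
lane  7: tail/ones ⇒ 0xffffffff
lane  8: tail/ones ⇒ 0xffffffff
lane  9: tail/ones ⇒ 0xffffffff
lane 10: tail/ones ⇒ 0xffffffff
lane 11: tail/ones ⇒ 0xffffffff
lane 12: tail/ones ⇒ 0xffffffff
lane 13: tail/ones ⇒ 0xffffffff
lane 14: tail/ones ⇒ 0xffffffff
lane 15: tail/ones ⇒ 0xffffffff

vd[10] = 4294967295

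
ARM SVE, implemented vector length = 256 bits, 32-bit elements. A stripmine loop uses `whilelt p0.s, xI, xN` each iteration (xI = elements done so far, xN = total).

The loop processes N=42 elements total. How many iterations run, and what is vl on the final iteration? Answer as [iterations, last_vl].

[iterations, last_vl] = [6, 2]

256-bit reg / 32-bit elem → 8 lanes
iterations = ceil(42/8) = 6; final-pass vl = 2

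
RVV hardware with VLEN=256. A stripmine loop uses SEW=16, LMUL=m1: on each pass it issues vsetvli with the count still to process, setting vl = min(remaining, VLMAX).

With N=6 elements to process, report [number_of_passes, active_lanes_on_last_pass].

VLMAX = VLEN×LMUL/SEW = 256×1/16 = 16
N=6: ⌈6/16⌉ = 1 iters; last vl = 6 − 0×16 = 6

[iterations, last_vl] = [1, 6]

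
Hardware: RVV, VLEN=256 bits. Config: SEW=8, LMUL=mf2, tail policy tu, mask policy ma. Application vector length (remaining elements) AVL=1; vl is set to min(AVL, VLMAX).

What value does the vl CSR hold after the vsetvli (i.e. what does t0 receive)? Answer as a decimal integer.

vl = 1

VLMAX = VLEN×LMUL/SEW = 256×1/2/8 = 16
AVL=1 ≤ VLMAX=16, so vl = 1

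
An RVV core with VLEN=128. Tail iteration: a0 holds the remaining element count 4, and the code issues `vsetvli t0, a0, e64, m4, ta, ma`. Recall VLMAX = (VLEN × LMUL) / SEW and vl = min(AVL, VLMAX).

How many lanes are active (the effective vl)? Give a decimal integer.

vl = 4

VLMAX = (128 × 4) / 64 = 8 lanes
vl = min(AVL, VLMAX) = min(4, 8) = 4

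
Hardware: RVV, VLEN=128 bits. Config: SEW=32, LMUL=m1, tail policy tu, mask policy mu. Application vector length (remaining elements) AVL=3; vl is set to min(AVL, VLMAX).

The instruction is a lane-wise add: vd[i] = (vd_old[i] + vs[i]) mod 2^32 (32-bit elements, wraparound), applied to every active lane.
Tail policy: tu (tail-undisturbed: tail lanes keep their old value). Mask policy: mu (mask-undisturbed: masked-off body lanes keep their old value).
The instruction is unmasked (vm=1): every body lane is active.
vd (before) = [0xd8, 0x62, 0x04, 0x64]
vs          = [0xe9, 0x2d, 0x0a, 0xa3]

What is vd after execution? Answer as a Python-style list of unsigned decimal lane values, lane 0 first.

vd = [449, 143, 14, 100]

lanes per group: 128·1/32 = 4
AVL=3 ≤ VLMAX=4, so vl = 3
lane  0: add(0xd8,0xe9) ⇒ 0x1c1
lane  1: add(0x62,0x2d) ⇒ 0x8f
lane  2: add(0x04,0x0a) ⇒ 0x0e
lane  3: tail/keep ⇒ 0x64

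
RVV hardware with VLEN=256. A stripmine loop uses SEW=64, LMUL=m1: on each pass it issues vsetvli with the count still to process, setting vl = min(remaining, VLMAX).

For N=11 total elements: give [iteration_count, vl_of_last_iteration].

[iterations, last_vl] = [3, 3]

VLMAX = VLEN×LMUL/SEW = 256×1/64 = 4
N=11: ⌈11/4⌉ = 3 iters; last vl = 11 − 2×4 = 3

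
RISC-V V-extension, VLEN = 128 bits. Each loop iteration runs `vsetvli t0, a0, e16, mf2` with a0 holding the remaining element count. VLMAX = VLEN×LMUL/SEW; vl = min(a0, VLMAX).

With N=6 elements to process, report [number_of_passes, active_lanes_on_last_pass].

VLMAX = (128 × 1/2) / 16 = 4 lanes
iterations = ceil(6/4) = 2; final-pass vl = 2

[iterations, last_vl] = [2, 2]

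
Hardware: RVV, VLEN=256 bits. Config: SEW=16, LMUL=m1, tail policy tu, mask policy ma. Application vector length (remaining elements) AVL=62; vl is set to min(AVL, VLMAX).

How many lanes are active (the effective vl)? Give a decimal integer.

vl = 16

VLMAX = (256 × 1) / 16 = 16 lanes
vl = min(AVL, VLMAX) = min(62, 16) = 16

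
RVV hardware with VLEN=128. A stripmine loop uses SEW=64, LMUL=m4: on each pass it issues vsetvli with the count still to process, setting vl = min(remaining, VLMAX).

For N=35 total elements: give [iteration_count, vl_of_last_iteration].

[iterations, last_vl] = [5, 3]

VLMAX = VLEN×LMUL/SEW = 128×4/64 = 8
iterations = ceil(35/8) = 5; final-pass vl = 3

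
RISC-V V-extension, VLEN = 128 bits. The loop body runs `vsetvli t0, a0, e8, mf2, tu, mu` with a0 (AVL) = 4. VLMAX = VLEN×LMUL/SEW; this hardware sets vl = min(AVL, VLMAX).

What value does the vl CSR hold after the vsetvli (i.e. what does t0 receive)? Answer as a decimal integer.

VLMAX = (128 × 1/2) / 8 = 8 lanes
vl = min(AVL, VLMAX) = min(4, 8) = 4

vl = 4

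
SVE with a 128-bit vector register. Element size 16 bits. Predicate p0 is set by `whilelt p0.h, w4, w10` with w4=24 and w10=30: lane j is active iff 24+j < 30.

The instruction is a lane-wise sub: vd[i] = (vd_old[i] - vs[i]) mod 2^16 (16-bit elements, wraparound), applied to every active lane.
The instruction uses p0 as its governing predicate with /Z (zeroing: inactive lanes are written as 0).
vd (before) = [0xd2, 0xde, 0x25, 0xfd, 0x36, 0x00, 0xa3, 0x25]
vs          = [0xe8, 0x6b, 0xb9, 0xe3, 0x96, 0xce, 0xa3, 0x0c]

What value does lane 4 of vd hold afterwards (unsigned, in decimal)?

vd[4] = 65440

register lanes = 128/16 = 8
whilelt: lane j active iff 24+j < 30 → j < 6 → 6 active
lane  0: sub(0xd2,0xe8) ⇒ 0xffea
lane  1: sub(0xde,0x6b) ⇒ 0x73
lane  2: sub(0x25,0xb9) ⇒ 0xff6c
lane  3: sub(0xfd,0xe3) ⇒ 0x1a
lane  4: sub(0x36,0x96) ⇒ 0xffa0
lane  5: sub(0x00,0xce) ⇒ 0xff32
lane  6: tail/zero ⇒ 0x00
lane  7: tail/zero ⇒ 0x00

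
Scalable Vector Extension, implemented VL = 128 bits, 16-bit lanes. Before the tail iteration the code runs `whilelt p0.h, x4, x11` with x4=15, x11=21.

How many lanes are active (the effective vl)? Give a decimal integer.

vl = 6

lane count: 128 div 16 = 8
whilelt: lane j active iff 15+j < 21 → j < 6 → 6 active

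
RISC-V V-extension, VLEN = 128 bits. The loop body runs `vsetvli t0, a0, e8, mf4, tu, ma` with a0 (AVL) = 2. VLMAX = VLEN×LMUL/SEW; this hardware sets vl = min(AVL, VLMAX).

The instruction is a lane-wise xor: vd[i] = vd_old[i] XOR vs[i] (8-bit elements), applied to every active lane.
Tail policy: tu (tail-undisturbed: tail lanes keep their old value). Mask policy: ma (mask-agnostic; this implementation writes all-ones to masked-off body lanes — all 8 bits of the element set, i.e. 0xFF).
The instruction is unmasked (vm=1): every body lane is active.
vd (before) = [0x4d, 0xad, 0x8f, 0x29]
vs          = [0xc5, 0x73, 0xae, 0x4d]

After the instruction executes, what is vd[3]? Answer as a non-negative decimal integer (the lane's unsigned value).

vd[3] = 41

VLMAX = VLEN×LMUL/SEW = 128×1/4/8 = 4
AVL=2 ≤ VLMAX=4, so vl = 2
vd[0] xor(0x4d,0xc5) -> 0x88
vd[1] xor(0xad,0x73) -> 0xde
vd[2] tail/keep -> 0x8f
vd[3] tail/keep -> 0x29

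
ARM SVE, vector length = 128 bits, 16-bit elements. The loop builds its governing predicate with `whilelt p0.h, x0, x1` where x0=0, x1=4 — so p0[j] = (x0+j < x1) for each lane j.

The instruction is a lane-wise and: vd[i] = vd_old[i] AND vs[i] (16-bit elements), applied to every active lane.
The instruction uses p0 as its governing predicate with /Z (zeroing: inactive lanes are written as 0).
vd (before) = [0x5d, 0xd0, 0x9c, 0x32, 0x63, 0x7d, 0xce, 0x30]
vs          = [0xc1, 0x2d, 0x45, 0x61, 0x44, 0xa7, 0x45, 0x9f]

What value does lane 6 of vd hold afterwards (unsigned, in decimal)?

vd[6] = 0

register lanes = 128/16 = 8
p0[j] = (0+j < 4); true for j=0..3 → 4 lanes set
vd[0] and(0x5d,0xc1) -> 0x41
vd[1] and(0xd0,0x2d) -> 0x00
vd[2] and(0x9c,0x45) -> 0x04
vd[3] and(0x32,0x61) -> 0x20
vd[4] tail/zero -> 0x00
vd[5] tail/zero -> 0x00
vd[6] tail/zero -> 0x00
vd[7] tail/zero -> 0x00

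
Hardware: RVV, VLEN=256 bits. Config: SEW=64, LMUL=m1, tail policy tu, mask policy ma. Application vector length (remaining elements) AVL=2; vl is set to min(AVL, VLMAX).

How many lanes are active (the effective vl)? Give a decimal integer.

lanes per group: 256·1/64 = 4
vl ← min(2, 4) = 2

vl = 2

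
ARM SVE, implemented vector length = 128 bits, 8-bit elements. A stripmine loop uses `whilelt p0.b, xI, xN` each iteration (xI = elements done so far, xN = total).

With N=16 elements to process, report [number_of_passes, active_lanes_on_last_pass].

[iterations, last_vl] = [1, 16]

128-bit reg / 8-bit elem → 16 lanes
N=16: ⌈16/16⌉ = 1 iters; last vl = 16 − 0×16 = 16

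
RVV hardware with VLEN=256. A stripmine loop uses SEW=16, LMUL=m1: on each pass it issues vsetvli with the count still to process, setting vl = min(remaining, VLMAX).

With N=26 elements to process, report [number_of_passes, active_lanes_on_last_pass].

[iterations, last_vl] = [2, 10]

VLMAX = (256 × 1) / 16 = 16 lanes
iterations = ceil(26/16) = 2; final-pass vl = 10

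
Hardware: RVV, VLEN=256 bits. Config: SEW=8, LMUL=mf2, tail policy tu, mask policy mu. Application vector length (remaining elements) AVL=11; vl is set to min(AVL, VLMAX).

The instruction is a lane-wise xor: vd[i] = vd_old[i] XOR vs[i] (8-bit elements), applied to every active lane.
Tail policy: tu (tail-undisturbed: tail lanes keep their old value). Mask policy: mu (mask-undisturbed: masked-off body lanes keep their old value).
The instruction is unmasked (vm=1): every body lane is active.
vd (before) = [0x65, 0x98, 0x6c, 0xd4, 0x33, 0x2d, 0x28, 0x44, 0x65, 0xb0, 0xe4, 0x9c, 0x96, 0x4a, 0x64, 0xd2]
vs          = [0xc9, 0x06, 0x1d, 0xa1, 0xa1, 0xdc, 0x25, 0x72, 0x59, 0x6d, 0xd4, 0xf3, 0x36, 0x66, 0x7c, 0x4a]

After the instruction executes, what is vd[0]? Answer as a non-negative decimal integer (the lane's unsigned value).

lanes per group: 256·1/2/8 = 16
vl = min(AVL, VLMAX) = min(11, 16) = 11
[0] xor(0x65,0xc9) = 0xac
[1] xor(0x98,0x06) = 0x9e
[2] xor(0x6c,0x1d) = 0x71
[3] xor(0xd4,0xa1) = 0x75
[4] xor(0x33,0xa1) = 0x92
[5] xor(0x2d,0xdc) = 0xf1
[6] xor(0x28,0x25) = 0x0d
[7] xor(0x44,0x72) = 0x36
[8] xor(0x65,0x59) = 0x3c
[9] xor(0xb0,0x6d) = 0xdd
[10] xor(0xe4,0xd4) = 0x30
[11] tail/keep = 0x9c
[12] tail/keep = 0x96
[13] tail/keep = 0x4a
[14] tail/keep = 0x64
[15] tail/keep = 0xd2

vd[0] = 172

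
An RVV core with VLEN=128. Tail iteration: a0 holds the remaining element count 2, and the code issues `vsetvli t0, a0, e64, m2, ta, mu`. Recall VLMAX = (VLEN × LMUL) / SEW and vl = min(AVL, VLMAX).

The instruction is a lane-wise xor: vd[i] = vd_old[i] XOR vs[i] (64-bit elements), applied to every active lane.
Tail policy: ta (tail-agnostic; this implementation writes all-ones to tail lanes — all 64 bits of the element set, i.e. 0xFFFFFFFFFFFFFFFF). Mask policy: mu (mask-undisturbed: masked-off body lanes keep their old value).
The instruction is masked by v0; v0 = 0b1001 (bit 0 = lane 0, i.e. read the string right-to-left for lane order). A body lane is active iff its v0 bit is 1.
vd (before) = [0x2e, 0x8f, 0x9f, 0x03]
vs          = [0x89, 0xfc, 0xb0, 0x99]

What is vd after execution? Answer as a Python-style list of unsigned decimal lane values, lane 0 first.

vd = [167, 143, 18446744073709551615, 18446744073709551615]

lanes per group: 128·2/64 = 4
vl ← min(2, 4) = 2
vd[0] xor(0x2e,0x89) -> 0xa7
vd[1] mask-off/keep -> 0x8f
vd[2] tail/ones -> 0xffffffffffffffff
vd[3] tail/ones -> 0xffffffffffffffff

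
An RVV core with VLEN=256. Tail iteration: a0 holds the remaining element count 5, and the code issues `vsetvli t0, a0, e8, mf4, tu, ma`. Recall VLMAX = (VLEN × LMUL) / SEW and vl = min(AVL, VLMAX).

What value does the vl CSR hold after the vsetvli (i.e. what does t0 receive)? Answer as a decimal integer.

VLMAX = (256 × 1/4) / 8 = 8 lanes
AVL=5 ≤ VLMAX=8, so vl = 5

vl = 5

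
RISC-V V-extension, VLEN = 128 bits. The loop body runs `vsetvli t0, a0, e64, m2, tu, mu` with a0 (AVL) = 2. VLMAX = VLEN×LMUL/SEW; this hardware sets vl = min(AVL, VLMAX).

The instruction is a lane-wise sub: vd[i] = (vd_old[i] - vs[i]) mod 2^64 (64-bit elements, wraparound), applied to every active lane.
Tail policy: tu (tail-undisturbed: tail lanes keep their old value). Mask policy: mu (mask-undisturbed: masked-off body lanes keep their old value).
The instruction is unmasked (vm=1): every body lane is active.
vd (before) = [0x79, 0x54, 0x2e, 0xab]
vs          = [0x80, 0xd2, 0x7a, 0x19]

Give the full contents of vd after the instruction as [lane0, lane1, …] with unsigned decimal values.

VLMAX = VLEN×LMUL/SEW = 128×2/64 = 4
vl = min(AVL, VLMAX) = min(2, 4) = 2
lane  0: sub(0x79,0x80) ⇒ 0xfffffffffffffff9
lane  1: sub(0x54,0xd2) ⇒ 0xffffffffffffff82
lane  2: tail/keep ⇒ 0x2e
lane  3: tail/keep ⇒ 0xab

vd = [18446744073709551609, 18446744073709551490, 46, 171]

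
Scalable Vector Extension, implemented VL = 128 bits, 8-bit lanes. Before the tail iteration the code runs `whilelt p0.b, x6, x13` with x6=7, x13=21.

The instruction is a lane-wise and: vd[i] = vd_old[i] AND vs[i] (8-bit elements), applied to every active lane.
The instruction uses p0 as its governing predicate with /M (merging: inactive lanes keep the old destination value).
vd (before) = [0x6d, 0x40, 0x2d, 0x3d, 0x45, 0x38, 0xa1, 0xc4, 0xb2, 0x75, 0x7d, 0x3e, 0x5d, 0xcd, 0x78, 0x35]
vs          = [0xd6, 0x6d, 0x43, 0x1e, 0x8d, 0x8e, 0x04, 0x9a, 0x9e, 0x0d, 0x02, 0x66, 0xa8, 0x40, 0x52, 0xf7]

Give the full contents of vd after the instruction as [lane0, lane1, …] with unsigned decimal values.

vd = [68, 64, 1, 28, 5, 8, 0, 128, 146, 5, 0, 38, 8, 64, 120, 53]

lane count: 128 div 8 = 16
whilelt: lane j active iff 7+j < 21 → j < 14 → 14 active
  i=0: and(0x6d,0xd6) → 68
  i=1: and(0x40,0x6d) → 64
  i=2: and(0x2d,0x43) → 1
  i=3: and(0x3d,0x1e) → 28
  i=4: and(0x45,0x8d) → 5
  i=5: and(0x38,0x8e) → 8
  i=6: and(0xa1,0x04) → 0
  i=7: and(0xc4,0x9a) → 128
  i=8: and(0xb2,0x9e) → 146
  i=9: and(0x75,0x0d) → 5
  i=10: and(0x7d,0x02) → 0
  i=11: and(0x3e,0x66) → 38
  i=12: and(0x5d,0xa8) → 8
  i=13: and(0xcd,0x40) → 64
  i=14: tail/keep → 120
  i=15: tail/keep → 53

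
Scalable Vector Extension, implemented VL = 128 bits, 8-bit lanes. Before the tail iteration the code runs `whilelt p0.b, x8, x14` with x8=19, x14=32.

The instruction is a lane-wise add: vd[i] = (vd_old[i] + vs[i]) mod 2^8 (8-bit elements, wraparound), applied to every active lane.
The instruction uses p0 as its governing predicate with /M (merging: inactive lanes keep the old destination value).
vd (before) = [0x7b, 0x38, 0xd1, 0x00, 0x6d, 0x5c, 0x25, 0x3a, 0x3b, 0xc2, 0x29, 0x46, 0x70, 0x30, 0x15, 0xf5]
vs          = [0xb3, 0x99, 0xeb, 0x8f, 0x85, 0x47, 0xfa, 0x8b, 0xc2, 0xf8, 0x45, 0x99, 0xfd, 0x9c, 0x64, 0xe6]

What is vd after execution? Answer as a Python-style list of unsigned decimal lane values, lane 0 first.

lane count: 128 div 8 = 16
whilelt: lane j active iff 19+j < 32 → j < 13 → 13 active
[0] add(0x7b,0xb3) = 0x2e
[1] add(0x38,0x99) = 0xd1
[2] add(0xd1,0xeb) = 0xbc
[3] add(0x00,0x8f) = 0x8f
[4] add(0x6d,0x85) = 0xf2
[5] add(0x5c,0x47) = 0xa3
[6] add(0x25,0xfa) = 0x1f
[7] add(0x3a,0x8b) = 0xc5
[8] add(0x3b,0xc2) = 0xfd
[9] add(0xc2,0xf8) = 0xba
[10] add(0x29,0x45) = 0x6e
[11] add(0x46,0x99) = 0xdf
[12] add(0x70,0xfd) = 0x6d
[13] tail/keep = 0x30
[14] tail/keep = 0x15
[15] tail/keep = 0xf5

vd = [46, 209, 188, 143, 242, 163, 31, 197, 253, 186, 110, 223, 109, 48, 21, 245]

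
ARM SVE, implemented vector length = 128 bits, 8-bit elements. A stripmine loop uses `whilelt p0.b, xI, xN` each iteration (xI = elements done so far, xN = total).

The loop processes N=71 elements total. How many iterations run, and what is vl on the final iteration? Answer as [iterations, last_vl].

[iterations, last_vl] = [5, 7]

register lanes = 128/8 = 16
71 elements at 16/iter → 5 passes, remainder 7 on the last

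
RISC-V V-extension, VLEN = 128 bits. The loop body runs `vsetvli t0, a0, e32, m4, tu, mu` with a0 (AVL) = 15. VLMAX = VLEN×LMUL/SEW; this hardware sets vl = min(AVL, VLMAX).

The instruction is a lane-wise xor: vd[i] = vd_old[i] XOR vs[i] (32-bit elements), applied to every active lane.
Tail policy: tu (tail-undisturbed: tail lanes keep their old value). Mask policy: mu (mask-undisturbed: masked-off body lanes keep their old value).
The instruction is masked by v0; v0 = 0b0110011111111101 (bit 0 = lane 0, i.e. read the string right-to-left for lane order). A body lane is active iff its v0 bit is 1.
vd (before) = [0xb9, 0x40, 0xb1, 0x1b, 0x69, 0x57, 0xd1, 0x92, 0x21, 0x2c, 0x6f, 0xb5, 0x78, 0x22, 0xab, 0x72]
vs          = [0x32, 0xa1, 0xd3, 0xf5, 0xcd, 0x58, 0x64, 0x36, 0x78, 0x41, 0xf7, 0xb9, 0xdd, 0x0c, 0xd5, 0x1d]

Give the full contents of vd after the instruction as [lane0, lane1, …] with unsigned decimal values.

vd = [139, 64, 98, 238, 164, 15, 181, 164, 89, 109, 152, 181, 120, 46, 126, 114]

lanes per group: 128·4/32 = 16
AVL=15 ≤ VLMAX=16, so vl = 15
  i=0: xor(0xb9,0x32) → 139
  i=1: mask-off/keep → 64
  i=2: xor(0xb1,0xd3) → 98
  i=3: xor(0x1b,0xf5) → 238
  i=4: xor(0x69,0xcd) → 164
  i=5: xor(0x57,0x58) → 15
  i=6: xor(0xd1,0x64) → 181
  i=7: xor(0x92,0x36) → 164
  i=8: xor(0x21,0x78) → 89
  i=9: xor(0x2c,0x41) → 109
  i=10: xor(0x6f,0xf7) → 152
  i=11: mask-off/keep → 181
  i=12: mask-off/keep → 120
  i=13: xor(0x22,0x0c) → 46
  i=14: xor(0xab,0xd5) → 126
  i=15: tail/keep → 114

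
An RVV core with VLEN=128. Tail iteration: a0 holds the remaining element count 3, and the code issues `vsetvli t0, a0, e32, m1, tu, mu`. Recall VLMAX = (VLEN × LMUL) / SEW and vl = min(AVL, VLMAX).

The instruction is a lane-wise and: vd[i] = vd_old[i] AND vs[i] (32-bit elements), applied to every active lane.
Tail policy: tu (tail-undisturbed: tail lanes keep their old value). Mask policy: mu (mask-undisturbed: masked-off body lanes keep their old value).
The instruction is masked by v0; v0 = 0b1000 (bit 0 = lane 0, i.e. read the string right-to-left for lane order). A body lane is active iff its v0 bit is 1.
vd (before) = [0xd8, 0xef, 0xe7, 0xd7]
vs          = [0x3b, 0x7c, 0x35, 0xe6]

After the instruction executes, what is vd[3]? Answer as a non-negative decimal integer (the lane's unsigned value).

VLMAX = VLEN×LMUL/SEW = 128×1/32 = 4
vl = min(AVL, VLMAX) = min(3, 4) = 3
  i=0: mask-off/keep → 216
  i=1: mask-off/keep → 239
  i=2: mask-off/keep → 231
  i=3: tail/keep → 215

vd[3] = 215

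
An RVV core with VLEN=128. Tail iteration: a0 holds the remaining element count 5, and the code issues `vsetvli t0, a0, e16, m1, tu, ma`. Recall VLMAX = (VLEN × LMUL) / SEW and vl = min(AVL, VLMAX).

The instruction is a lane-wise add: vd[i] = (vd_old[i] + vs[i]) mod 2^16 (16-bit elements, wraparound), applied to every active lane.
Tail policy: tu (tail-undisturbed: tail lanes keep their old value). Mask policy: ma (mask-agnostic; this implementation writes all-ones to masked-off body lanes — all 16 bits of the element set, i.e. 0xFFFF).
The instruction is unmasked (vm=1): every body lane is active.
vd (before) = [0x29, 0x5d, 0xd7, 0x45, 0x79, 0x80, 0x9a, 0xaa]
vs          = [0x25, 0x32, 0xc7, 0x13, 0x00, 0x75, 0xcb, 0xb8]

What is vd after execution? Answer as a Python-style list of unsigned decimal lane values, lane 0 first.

vd = [78, 143, 414, 88, 121, 128, 154, 170]

VLMAX = VLEN×LMUL/SEW = 128×1/16 = 8
AVL=5 ≤ VLMAX=8, so vl = 5
[0] add(0x29,0x25) = 0x4e
[1] add(0x5d,0x32) = 0x8f
[2] add(0xd7,0xc7) = 0x19e
[3] add(0x45,0x13) = 0x58
[4] add(0x79,0x00) = 0x79
[5] tail/keep = 0x80
[6] tail/keep = 0x9a
[7] tail/keep = 0xaa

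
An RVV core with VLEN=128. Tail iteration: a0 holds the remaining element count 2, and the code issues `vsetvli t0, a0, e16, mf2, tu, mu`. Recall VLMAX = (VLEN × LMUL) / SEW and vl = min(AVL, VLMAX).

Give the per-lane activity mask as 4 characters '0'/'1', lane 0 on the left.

VLMAX = (128 × 1/2) / 16 = 4 lanes
vl ← min(2, 4) = 2
bits (lane 0 leftmost): 1100

predicate = 1100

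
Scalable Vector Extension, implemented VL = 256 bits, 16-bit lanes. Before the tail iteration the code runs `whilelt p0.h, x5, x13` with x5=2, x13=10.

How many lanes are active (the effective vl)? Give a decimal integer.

lane count: 256 div 16 = 16
active while 2+j < 10, i.e. j ∈ [0,8) capped at 16 ⇒ 8

vl = 8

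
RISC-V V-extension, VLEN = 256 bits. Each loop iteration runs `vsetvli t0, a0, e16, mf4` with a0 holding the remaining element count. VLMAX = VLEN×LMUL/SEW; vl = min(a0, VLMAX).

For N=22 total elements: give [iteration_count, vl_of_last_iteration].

VLMAX = VLEN×LMUL/SEW = 256×1/4/16 = 4
N=22: ⌈22/4⌉ = 6 iters; last vl = 22 − 5×4 = 2

[iterations, last_vl] = [6, 2]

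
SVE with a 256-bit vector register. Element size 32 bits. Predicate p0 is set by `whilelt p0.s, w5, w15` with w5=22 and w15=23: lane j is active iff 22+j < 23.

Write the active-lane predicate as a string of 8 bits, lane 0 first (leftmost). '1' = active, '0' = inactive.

256-bit reg / 32-bit elem → 8 lanes
active while 22+j < 23, i.e. j ∈ [0,1) capped at 8 ⇒ 1
bits (lane 0 leftmost): 10000000

predicate = 10000000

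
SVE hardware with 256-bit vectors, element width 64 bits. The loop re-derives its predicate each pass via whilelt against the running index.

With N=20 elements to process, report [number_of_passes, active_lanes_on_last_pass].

[iterations, last_vl] = [5, 4]

256-bit reg / 64-bit elem → 4 lanes
20 elements at 4/iter → 5 passes, remainder 4 on the last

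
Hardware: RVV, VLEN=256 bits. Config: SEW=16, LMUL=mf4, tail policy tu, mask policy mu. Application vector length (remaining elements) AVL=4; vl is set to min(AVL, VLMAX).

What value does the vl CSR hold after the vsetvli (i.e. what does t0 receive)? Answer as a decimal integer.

VLMAX = VLEN×LMUL/SEW = 256×1/4/16 = 4
AVL=4 ≤ VLMAX=4, so vl = 4

vl = 4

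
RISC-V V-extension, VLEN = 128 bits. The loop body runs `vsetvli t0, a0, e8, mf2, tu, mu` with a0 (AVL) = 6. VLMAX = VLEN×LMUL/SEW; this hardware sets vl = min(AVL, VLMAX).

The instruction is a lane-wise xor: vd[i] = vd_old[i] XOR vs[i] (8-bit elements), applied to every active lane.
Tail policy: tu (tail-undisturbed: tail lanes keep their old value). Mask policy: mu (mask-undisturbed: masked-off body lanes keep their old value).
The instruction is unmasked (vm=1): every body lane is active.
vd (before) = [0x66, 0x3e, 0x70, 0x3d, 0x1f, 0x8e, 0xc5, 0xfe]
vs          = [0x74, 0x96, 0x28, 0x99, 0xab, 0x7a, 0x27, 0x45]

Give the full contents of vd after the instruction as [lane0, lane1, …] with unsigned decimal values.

vd = [18, 168, 88, 164, 180, 244, 197, 254]

lanes per group: 128·1/2/8 = 8
vl = min(AVL, VLMAX) = min(6, 8) = 6
vd[0] xor(0x66,0x74) -> 0x12
vd[1] xor(0x3e,0x96) -> 0xa8
vd[2] xor(0x70,0x28) -> 0x58
vd[3] xor(0x3d,0x99) -> 0xa4
vd[4] xor(0x1f,0xab) -> 0xb4
vd[5] xor(0x8e,0x7a) -> 0xf4
vd[6] tail/keep -> 0xc5
vd[7] tail/keep -> 0xfe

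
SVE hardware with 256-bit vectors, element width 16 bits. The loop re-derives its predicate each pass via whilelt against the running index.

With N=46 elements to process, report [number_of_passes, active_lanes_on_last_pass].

[iterations, last_vl] = [3, 14]

lane count: 256 div 16 = 16
iterations = ceil(46/16) = 3; final-pass vl = 14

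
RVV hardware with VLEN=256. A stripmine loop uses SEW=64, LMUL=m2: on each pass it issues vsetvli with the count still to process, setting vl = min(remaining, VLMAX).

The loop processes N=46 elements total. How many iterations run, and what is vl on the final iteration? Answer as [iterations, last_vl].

[iterations, last_vl] = [6, 6]

VLMAX = (256 × 2) / 64 = 8 lanes
iterations = ceil(46/8) = 6; final-pass vl = 6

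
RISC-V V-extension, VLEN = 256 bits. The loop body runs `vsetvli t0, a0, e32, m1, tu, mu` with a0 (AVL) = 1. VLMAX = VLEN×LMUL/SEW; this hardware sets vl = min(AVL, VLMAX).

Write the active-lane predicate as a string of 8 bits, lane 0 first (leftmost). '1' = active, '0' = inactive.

lanes per group: 256·1/32 = 8
vl ← min(1, 8) = 1
bits (lane 0 leftmost): 10000000

predicate = 10000000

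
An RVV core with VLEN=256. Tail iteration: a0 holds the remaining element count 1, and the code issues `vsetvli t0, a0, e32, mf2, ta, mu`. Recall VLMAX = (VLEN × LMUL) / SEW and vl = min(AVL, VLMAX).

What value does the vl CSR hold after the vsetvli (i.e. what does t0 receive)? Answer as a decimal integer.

vl = 1

lanes per group: 256·1/2/32 = 4
AVL=1 ≤ VLMAX=4, so vl = 1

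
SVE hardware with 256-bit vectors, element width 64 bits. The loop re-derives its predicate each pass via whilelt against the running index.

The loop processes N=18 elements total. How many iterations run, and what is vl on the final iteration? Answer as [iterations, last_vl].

256-bit reg / 64-bit elem → 4 lanes
N=18: ⌈18/4⌉ = 5 iters; last vl = 18 − 4×4 = 2

[iterations, last_vl] = [5, 2]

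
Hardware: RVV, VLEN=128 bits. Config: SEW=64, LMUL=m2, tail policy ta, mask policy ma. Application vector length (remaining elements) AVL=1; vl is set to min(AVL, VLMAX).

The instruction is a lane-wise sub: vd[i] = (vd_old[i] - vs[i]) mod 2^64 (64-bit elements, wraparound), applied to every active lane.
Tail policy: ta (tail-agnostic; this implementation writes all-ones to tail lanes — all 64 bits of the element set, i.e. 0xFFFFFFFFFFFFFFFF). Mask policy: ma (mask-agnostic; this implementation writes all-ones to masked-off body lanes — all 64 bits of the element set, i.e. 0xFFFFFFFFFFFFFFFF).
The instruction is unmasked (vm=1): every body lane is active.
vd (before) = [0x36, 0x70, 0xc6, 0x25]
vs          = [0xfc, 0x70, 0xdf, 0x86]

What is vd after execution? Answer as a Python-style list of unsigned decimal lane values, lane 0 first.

VLMAX = (128 × 2) / 64 = 4 lanes
vl ← min(1, 4) = 1
vd[0] sub(0x36,0xfc) -> 0xffffffffffffff3a
vd[1] tail/ones -> 0xffffffffffffffff
vd[2] tail/ones -> 0xffffffffffffffff
vd[3] tail/ones -> 0xffffffffffffffff

vd = [18446744073709551418, 18446744073709551615, 18446744073709551615, 18446744073709551615]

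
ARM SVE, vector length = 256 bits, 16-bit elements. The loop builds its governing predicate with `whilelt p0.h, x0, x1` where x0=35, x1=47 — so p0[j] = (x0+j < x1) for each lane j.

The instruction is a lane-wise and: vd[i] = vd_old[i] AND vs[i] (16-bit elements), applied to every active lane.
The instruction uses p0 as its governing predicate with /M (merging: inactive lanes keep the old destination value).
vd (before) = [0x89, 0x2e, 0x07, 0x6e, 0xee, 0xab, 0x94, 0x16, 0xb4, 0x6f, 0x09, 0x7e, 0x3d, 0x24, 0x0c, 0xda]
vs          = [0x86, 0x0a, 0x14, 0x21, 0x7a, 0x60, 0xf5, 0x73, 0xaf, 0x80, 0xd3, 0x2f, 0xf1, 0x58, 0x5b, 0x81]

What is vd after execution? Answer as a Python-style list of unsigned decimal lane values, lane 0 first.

256-bit reg / 16-bit elem → 16 lanes
whilelt: lane j active iff 35+j < 47 → j < 12 → 12 active
[0] and(0x89,0x86) = 0x80
[1] and(0x2e,0x0a) = 0x0a
[2] and(0x07,0x14) = 0x04
[3] and(0x6e,0x21) = 0x20
[4] and(0xee,0x7a) = 0x6a
[5] and(0xab,0x60) = 0x20
[6] and(0x94,0xf5) = 0x94
[7] and(0x16,0x73) = 0x12
[8] and(0xb4,0xaf) = 0xa4
[9] and(0x6f,0x80) = 0x00
[10] and(0x09,0xd3) = 0x01
[11] and(0x7e,0x2f) = 0x2e
[12] tail/keep = 0x3d
[13] tail/keep = 0x24
[14] tail/keep = 0x0c
[15] tail/keep = 0xda

vd = [128, 10, 4, 32, 106, 32, 148, 18, 164, 0, 1, 46, 61, 36, 12, 218]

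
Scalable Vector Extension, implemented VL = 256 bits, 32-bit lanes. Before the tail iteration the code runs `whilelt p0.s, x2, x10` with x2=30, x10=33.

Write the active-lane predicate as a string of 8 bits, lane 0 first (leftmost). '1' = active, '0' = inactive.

predicate = 11100000

lane count: 256 div 32 = 8
active while 30+j < 33, i.e. j ∈ [0,3) capped at 8 ⇒ 3
bits (lane 0 leftmost): 11100000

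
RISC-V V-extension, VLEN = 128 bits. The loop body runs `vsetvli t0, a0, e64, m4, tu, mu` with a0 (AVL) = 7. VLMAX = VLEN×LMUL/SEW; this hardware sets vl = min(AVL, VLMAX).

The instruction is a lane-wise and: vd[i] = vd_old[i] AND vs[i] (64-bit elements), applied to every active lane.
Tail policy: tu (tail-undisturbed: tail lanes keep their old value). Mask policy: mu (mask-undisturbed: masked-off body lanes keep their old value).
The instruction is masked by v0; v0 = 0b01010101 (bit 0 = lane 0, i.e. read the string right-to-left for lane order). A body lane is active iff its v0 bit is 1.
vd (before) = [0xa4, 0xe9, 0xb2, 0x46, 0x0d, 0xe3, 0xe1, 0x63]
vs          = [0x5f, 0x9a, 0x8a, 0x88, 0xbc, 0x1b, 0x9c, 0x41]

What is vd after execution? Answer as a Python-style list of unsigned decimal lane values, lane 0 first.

VLMAX = VLEN×LMUL/SEW = 128×4/64 = 8
vl ← min(7, 8) = 7
[0] and(0xa4,0x5f) = 0x04
[1] mask-off/keep = 0xe9
[2] and(0xb2,0x8a) = 0x82
[3] mask-off/keep = 0x46
[4] and(0x0d,0xbc) = 0x0c
[5] mask-off/keep = 0xe3
[6] and(0xe1,0x9c) = 0x80
[7] tail/keep = 0x63

vd = [4, 233, 130, 70, 12, 227, 128, 99]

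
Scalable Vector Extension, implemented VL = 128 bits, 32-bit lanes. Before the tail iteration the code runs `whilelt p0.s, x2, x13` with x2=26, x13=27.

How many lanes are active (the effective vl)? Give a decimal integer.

register lanes = 128/32 = 4
p0[j] = (26+j < 27); true for j=0..0 → 1 lanes set

vl = 1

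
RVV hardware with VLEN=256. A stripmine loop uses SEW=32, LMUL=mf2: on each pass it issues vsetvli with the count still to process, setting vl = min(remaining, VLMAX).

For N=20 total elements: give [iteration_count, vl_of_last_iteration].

[iterations, last_vl] = [5, 4]

VLMAX = (256 × 1/2) / 32 = 4 lanes
20 elements at 4/iter → 5 passes, remainder 4 on the last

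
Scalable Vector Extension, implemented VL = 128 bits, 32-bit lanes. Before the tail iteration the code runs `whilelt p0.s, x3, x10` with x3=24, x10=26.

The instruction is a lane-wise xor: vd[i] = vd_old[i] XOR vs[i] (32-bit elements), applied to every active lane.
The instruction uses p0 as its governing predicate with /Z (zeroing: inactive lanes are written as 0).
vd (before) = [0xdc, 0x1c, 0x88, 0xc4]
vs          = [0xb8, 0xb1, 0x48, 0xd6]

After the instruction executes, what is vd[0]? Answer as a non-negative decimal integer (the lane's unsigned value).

register lanes = 128/32 = 4
active while 24+j < 26, i.e. j ∈ [0,2) capped at 4 ⇒ 2
vd[0] xor(0xdc,0xb8) -> 0x64
vd[1] xor(0x1c,0xb1) -> 0xad
vd[2] tail/zero -> 0x00
vd[3] tail/zero -> 0x00

vd[0] = 100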